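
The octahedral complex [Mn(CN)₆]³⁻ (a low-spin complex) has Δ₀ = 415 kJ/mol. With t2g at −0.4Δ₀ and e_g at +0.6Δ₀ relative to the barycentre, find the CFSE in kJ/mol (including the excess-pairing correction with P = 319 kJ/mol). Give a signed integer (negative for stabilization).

-345

Each CN⁻ contributes -1; 6 × (-1) = -6. With overall charge -3, Mn is in the +3 oxidation state.
Mn sits in group 7; removing 3 electrons leaves Mn³⁺ with 7 − 3 = 4 d electrons.
Electron filling gives t2g^4 e_g^0.
CFSE(orbital) = 4×(-0.4Δ₀) + 0×(0.6Δ₀) = -1.6Δ₀; with Δ₀ = 415 kJ/mol that is -664 kJ/mol.
Relative to high-spin t2g^3 e_g^1 (0 paired), the low-spin configuration has 1 additional pair, contributing +1 × 319 = +319 kJ/mol.
Combining: -664 + 319 = -345 kJ/mol.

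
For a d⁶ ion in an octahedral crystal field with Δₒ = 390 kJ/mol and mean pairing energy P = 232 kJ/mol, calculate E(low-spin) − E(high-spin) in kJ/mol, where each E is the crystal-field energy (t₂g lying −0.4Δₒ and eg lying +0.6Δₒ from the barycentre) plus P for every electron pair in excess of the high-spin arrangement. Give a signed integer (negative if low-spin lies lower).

High-spin d⁶ fills as t₂g⁴ eg² with CFSE 4(−0.4) + 2(+0.6) = -0.4Δₒ = -156 kJ/mol.
For low-spin the configuration is t₂g⁶ eg⁰: orbital energy -2.4 × 390 = -936 kJ/mol, and 2 additional pairs relative to high-spin add 464 kJ/mol, giving -472 kJ/mol.
Thus E(LS) − E(HS) = -316 kJ/mol.

-316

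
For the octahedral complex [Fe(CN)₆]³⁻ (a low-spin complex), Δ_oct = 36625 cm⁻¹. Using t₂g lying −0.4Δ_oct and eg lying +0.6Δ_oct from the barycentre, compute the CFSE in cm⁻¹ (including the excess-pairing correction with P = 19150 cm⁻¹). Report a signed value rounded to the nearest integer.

Each CN⁻ contributes -1; 6 × (-1) = -6. With overall charge -3, Fe is in the +3 oxidation state.
Fe sits in group 8; removing 3 electrons leaves Fe³⁺ with 8 − 3 = 5 d electrons.
Electron filling gives t₂g⁵ eg⁰.
Orbital CFSE = 5(-0.4) + 0(0.6) = -2.0Δ_oct = -2.0 × 36625 = -73250 cm⁻¹.
Pairing penalty: 2 pairs vs 0 in the high-spin reference → 2 extra × P = 38300 cm⁻¹.
Combining: -73250 + 38300 = -34950 cm⁻¹.

-34950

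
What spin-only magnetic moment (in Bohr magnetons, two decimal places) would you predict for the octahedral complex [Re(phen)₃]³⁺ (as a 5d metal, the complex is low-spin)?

phen is neutral, so the +3 overall charge sits on Re: oxidation state +3.
Group 7 minus oxidation state +3 gives a d⁴ configuration for Re³⁺.
Configuration: t2g^4 e_g^0 → 2 unpaired electrons.
μ(spin-only) = √[2(2+2)] = √8 ≈ 2.83 Bohr magnetons.

2.83 Bohr magnetons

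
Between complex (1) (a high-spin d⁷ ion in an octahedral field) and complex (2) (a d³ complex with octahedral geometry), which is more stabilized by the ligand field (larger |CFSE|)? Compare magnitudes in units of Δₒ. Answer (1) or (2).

(2)

(1): t2g^5 e_g^2, CFSE = -0.8Δₒ.
(2): t₂g³ eg⁰, CFSE = -1.2Δₒ.
So (2) has the larger |CFSE|.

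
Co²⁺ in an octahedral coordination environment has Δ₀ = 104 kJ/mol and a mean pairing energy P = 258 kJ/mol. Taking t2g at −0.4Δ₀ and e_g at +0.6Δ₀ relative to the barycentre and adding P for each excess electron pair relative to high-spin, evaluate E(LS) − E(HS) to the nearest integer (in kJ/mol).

Co²⁺: group 9, so d-count = 9 − 2 = 7.
High-spin: t2g^5 e_g^2, CFSE = -0.8Δ₀ = -83 kJ/mol.
Low-spin: t2g^6 e_g^1, orbital CFSE = -1.8Δ₀ = -187 kJ/mol; plus 1 excess pair × P = +258 kJ/mol; total 71 kJ/mol.
Thus E(LS) − E(HS) = 154 kJ/mol.

154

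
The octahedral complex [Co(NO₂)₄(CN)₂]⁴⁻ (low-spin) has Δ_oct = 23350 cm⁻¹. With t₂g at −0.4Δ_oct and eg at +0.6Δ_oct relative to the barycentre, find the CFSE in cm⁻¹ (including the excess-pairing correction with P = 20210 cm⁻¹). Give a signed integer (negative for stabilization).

-21820

Ligand charges: 4×(-1) from NO₂⁻ and 2×(-1) from CN⁻ sum to -6; with overall charge -4, Co is +2.
Co is in group 9, so Co²⁺ is d⁷ (9 − 2 = 7).
Electron filling gives t₂g⁶ eg¹.
The orbital stabilization is -1.8Δ_oct = -1.8 × 23350 = -42030 cm⁻¹.
Relative to high-spin t₂g⁵ eg² (2 paired), the low-spin configuration has 1 additional pair, contributing +1 × 20210 = +20210 cm⁻¹.
Overall CFSE = -42030 + 20210 = -21820 cm⁻¹.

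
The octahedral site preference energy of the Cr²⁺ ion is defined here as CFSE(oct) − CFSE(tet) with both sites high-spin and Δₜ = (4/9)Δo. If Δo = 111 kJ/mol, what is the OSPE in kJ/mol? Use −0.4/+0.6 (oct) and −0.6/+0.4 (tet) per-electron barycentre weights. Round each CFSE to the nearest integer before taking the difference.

Group 6 minus oxidation state +2 gives a d⁴ configuration for Cr²⁺.
In an octahedral site d⁴ (HS) is t₂g³ eg¹, giving CFSE(oct) = -0.6Δo = -67 kJ/mol.
Tetrahedral e² t₂² gives -0.4Δₜ = -0.4 × (4/9) × 111 = -20 kJ/mol.
Subtracting, OSPE = -67 − (-20) = -47 kJ/mol.

-47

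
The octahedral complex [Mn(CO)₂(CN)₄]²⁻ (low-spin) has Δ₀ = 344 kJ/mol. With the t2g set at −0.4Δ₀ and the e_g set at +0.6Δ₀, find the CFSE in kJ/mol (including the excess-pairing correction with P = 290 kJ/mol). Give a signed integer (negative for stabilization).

Ligand charges: 2×(+0) from CO and 4×(-1) from CN⁻ sum to -4; with overall charge -2, Mn is +2.
Group 7 minus oxidation state +2 gives a d⁵ configuration for Mn²⁺.
Configuration: t2g^5 e_g^0.
The orbital stabilization is -2.0Δ₀ = -2.0 × 344 = -688 kJ/mol.
Relative to high-spin t2g^3 e_g^2 (0 paired), the low-spin configuration has 2 additional pairs, contributing +2 × 290 = +580 kJ/mol.
Combining: -688 + 580 = -108 kJ/mol.

-108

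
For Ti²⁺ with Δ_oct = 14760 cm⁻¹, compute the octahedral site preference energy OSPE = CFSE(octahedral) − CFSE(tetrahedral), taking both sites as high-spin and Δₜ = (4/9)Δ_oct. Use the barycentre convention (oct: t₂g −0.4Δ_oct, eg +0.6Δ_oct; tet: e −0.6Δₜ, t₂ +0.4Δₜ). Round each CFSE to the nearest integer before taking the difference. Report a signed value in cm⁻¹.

-3936

Ti sits in group 4; removing 2 electrons leaves Ti²⁺ with 4 − 2 = 2 d electrons.
Octahedral high-spin t₂g² eg⁰: CFSE = -0.8 × 14760 = -11808 cm⁻¹.
In a tetrahedral site the filling is e² t₂⁰: CFSE(tet) = -1.2Δₜ = -1.2 × (4/9)(14760) = -7872 cm⁻¹.
OSPE = -11808 − (-7872) = -3936 cm⁻¹.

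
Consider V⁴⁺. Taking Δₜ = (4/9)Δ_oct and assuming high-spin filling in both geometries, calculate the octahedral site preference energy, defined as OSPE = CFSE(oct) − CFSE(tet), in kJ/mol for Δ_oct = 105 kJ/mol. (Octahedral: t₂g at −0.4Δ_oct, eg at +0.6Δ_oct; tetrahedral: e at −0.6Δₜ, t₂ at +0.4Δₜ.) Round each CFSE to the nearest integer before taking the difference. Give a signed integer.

-14

V is in group 5, so V⁴⁺ is d¹ (5 − 4 = 1).
In an octahedral site d¹ (HS) is t₂g¹ eg⁰, giving CFSE(oct) = -0.4Δ_oct = -42 kJ/mol.
In a tetrahedral site the filling is e¹ t₂⁰: CFSE(tet) = -0.6Δₜ = -0.6 × (4/9)(105) = -28 kJ/mol.
Subtracting, OSPE = -42 − (-28) = -14 kJ/mol.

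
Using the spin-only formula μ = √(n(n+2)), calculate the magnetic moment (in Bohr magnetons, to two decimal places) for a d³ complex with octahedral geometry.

3.87 Bohr magnetons

Configuration: t₂g³ eg⁰ → 3 unpaired electrons.
μ(spin-only) = √[3(3+2)] = √15 ≈ 3.87 Bohr magnetons.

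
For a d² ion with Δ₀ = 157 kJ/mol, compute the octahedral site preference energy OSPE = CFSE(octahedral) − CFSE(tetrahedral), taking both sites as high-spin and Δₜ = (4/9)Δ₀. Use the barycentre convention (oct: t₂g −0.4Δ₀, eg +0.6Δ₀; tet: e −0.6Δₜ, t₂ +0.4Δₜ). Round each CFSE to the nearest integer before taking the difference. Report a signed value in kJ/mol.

Octahedral high-spin t₂g² eg⁰: CFSE = -0.8 × 157 = -126 kJ/mol.
In a tetrahedral site the filling is e² t₂⁰: CFSE(tet) = -1.2Δₜ = -1.2 × (4/9)(157) = -84 kJ/mol.
OSPE = CFSE(oct) − CFSE(tet) = -126 − (-84) = -42 kJ/mol.

-42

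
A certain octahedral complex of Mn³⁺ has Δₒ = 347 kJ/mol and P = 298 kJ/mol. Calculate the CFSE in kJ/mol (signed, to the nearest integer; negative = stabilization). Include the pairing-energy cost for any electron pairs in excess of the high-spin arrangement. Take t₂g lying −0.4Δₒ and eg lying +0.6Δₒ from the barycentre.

Group 7 minus oxidation state +3 gives a d⁴ configuration for Mn³⁺.
Here Δₒ > P (347 > 298), so the low-spin state is favoured.
Configuration: t₂g⁴ eg⁰.
Orbital CFSE = -1.6Δₒ = -1.6 × 347 = -555 kJ/mol.
Excess pairs vs high-spin: 1 − 0 = 1; pairing cost = +298 kJ/mol.
Net CFSE = -555 + 298 = -257 kJ/mol.

-257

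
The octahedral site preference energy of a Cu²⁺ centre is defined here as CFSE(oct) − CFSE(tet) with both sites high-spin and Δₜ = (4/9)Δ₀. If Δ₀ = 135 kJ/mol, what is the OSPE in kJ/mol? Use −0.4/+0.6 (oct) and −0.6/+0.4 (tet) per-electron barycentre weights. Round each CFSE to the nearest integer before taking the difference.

Cu²⁺: group 11, so d-count = 11 − 2 = 9.
Octahedral high-spin t2g^6 e_g^3: CFSE = -0.6 × 135 = -81 kJ/mol.
In a tetrahedral site the filling is e^4 t2^5: CFSE(tet) = -0.4Δₜ = -0.4 × (4/9)(135) = -24 kJ/mol.
Subtracting, OSPE = -81 − (-24) = -57 kJ/mol.

-57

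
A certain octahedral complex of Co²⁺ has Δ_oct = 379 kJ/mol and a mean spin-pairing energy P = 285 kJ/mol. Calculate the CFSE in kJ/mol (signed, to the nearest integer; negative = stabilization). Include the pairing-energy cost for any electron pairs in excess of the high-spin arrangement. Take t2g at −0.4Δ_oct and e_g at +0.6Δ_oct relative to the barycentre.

-397

Co²⁺: group 9, so d-count = 9 − 2 = 7.
Here Δ_oct > P (379 > 285), so the low-spin state is favoured.
That gives t2g^6 e_g^1.
Orbital CFSE = -1.8Δ_oct = -1.8 × 379 = -682 kJ/mol.
Excess pairs vs high-spin: 3 − 2 = 1; pairing cost = +285 kJ/mol.
Net CFSE = -682 + 285 = -397 kJ/mol.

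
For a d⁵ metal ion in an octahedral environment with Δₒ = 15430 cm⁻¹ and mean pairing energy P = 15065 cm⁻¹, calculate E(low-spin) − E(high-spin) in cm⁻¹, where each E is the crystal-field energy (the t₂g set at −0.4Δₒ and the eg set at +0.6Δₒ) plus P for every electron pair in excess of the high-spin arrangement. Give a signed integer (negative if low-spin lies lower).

High-spin d⁵ fills as t₂g³ eg² with CFSE 3(−0.4) + 2(+0.6) = 0.0Δₒ = 0 cm⁻¹.
Low-spin: t₂g⁵ eg⁰, orbital CFSE = -2.0Δₒ = -30860 cm⁻¹; plus 2 excess pairs × P = +30130 cm⁻¹; total -730 cm⁻¹.
Thus E(LS) − E(HS) = -730 cm⁻¹.

-730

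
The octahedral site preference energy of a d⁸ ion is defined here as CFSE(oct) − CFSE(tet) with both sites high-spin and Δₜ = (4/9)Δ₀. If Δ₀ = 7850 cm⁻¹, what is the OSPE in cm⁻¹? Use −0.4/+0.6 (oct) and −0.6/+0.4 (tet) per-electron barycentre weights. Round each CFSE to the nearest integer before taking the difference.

Octahedral high-spin t2g^6 e_g^2: CFSE = -1.2 × 7850 = -9420 cm⁻¹.
In a tetrahedral site the filling is e^4 t2^4: CFSE(tet) = -0.8Δₜ = -0.8 × (4/9)(7850) = -2791 cm⁻¹.
OSPE = -9420 − (-2791) = -6629 cm⁻¹.

-6629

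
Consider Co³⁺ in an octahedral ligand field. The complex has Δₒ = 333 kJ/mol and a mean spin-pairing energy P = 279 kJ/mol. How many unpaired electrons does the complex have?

Co sits in group 9; removing 3 electrons leaves Co³⁺ with 9 − 3 = 6 d electrons.
Δₒ > P, so pairing is preferred: the ground state is low-spin.
That gives t2g^6 e_g^0.
Unpaired electrons: 0.

0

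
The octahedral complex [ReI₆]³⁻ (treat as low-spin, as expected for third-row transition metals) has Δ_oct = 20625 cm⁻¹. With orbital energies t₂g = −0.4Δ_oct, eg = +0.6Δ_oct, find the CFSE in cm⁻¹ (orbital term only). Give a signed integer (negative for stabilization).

-33000

Each I⁻ contributes -1; 6 × (-1) = -6. With overall charge -3, Re is in the +3 oxidation state.
Re sits in group 7; removing 3 electrons leaves Re³⁺ with 7 − 3 = 4 d electrons.
The d⁴ electrons fill as t₂g⁴ eg⁰.
CFSE(orbital) = 4×(-0.4Δ_oct) + 0×(0.6Δ_oct) = -1.6Δ_oct; with Δ_oct = 20625 cm⁻¹ that is -33000 cm⁻¹.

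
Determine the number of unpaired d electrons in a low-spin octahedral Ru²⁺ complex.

Ru is in group 8, so Ru²⁺ is d⁶ (8 − 2 = 6).
Configuration: t₂g⁶ eg⁰, giving 0 unpaired electrons.

0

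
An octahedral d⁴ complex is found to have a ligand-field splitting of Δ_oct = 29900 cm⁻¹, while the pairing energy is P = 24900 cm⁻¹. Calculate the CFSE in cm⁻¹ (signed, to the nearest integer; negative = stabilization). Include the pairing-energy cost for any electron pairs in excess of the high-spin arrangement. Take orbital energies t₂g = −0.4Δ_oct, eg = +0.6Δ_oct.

-22940

Here Δ_oct > P (29900 > 24900), so the low-spin state is favoured.
Configuration: t₂g⁴ eg⁰.
Orbital CFSE = -1.6Δ_oct = -1.6 × 29900 = -47840 cm⁻¹.
Excess pairs vs high-spin: 1 − 0 = 1; pairing cost = +24900 cm⁻¹.
Net CFSE = -47840 + 24900 = -22940 cm⁻¹.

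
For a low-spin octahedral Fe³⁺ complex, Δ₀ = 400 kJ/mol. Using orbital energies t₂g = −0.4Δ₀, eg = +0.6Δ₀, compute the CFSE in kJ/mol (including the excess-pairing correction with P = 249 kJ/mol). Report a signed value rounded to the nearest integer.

-302

Fe is in group 8, so Fe³⁺ is d⁵ (8 − 3 = 5).
Configuration: t₂g⁵ eg⁰.
The orbital stabilization is -2.0Δ₀ = -2.0 × 400 = -800 kJ/mol.
Relative to high-spin t₂g³ eg² (0 paired), the low-spin configuration has 2 additional pairs, contributing +2 × 249 = +498 kJ/mol.
Net CFSE = -800 + 498 = -302 kJ/mol.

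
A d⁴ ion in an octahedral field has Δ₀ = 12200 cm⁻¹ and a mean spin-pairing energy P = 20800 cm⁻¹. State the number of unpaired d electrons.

4

Δ₀ < P, so pairing is avoided: the ground state is high-spin.
That gives t₂g³ eg¹.
Unpaired electrons: 4.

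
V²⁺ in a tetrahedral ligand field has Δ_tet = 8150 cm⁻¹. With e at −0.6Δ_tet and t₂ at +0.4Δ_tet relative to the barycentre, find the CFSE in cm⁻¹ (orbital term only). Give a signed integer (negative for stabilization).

-6520

Group 5 minus oxidation state +2 gives a d³ configuration for V²⁺.
Tetrahedral splitting is small, so the complex is high-spin.
The d³ electrons fill as e² t₂¹.
CFSE(orbital) = 2×(-0.6Δ_tet) + 1×(0.4Δ_tet) = -0.8Δ_tet; with Δ_tet = 8150 cm⁻¹ that is -6520 cm⁻¹.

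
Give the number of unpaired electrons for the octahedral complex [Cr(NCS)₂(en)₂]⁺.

Ligand charges: 2×(-1) from NCS⁻ and 2×(+0) from en sum to -2; with overall charge +1, Cr is +3.
Cr³⁺: group 6, so d-count = 6 − 3 = 3.
Configuration: t2g^3 e_g^0, giving 3 unpaired electrons.

3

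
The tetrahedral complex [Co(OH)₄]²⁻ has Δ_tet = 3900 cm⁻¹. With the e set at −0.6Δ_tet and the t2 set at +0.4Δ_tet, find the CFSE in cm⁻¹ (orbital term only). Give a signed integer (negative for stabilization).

Each OH⁻ contributes -1; 4 × (-1) = -4. With overall charge -2, Co is in the +2 oxidation state.
Co²⁺: group 9, so d-count = 9 − 2 = 7.
With tetrahedral geometry the complex is necessarily high-spin.
Configuration: e^4 t2^3.
Orbital CFSE = 4(-0.6) + 3(0.4) = -1.2Δ_tet = -1.2 × 3900 = -4680 cm⁻¹.

-4680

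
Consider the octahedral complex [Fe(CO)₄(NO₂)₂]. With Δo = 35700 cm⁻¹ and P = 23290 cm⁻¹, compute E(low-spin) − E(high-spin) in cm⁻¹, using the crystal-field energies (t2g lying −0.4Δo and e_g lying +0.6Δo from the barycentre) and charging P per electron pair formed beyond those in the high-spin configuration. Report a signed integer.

-24820

Ligand charges: 4×(+0) from CO and 2×(-1) from NO₂⁻ sum to -2; with overall charge +0, Fe is +2.
Fe²⁺: group 8, so d-count = 8 − 2 = 6.
High-spin d⁶ fills as t2g^4 e_g^2 with CFSE 4(−0.4) + 2(+0.6) = -0.4Δo = -14280 cm⁻¹.
Low-spin: t2g^6 e_g^0, orbital CFSE = -2.4Δo = -85680 cm⁻¹; plus 2 excess pairs × P = +46580 cm⁻¹; total -39100 cm⁻¹.
E(LS) − E(HS) = -39100 − (-14280) = -24820 cm⁻¹.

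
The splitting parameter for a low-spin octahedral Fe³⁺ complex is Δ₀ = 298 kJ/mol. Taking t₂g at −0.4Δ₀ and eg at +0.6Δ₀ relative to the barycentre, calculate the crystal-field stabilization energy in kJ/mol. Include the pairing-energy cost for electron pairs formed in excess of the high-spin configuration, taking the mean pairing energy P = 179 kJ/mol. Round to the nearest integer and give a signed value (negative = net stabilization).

-238

Group 8 minus oxidation state +3 gives a d⁵ configuration for Fe³⁺.
Electron filling gives t₂g⁵ eg⁰.
Orbital CFSE = 5(-0.4) + 0(0.6) = -2.0Δ₀ = -2.0 × 298 = -596 kJ/mol.
Pairing penalty: 2 pairs vs 0 in the high-spin reference → 2 extra × P = 358 kJ/mol.
Combining: -596 + 358 = -238 kJ/mol.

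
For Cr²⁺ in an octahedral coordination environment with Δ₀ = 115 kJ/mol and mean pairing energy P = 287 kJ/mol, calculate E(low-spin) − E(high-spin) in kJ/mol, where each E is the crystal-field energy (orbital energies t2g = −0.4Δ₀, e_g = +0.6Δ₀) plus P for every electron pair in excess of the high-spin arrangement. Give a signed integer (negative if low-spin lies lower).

Cr sits in group 6; removing 2 electrons leaves Cr²⁺ with 6 − 2 = 4 d electrons.
In the high-spin limit (t2g^3 e_g^1) the orbital term is -0.6Δ₀ = -69 kJ/mol, with no excess pairing.
Low-spin: t2g^4 e_g^0, orbital CFSE = -1.6Δ₀ = -184 kJ/mol; plus 1 excess pair × P = +287 kJ/mol; total 103 kJ/mol.
E(LS) − E(HS) = 103 − (-69) = 172 kJ/mol.

172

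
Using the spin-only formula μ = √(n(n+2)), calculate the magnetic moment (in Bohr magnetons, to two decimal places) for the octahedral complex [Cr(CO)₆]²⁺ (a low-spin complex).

2.83 Bohr magnetons

CO is neutral, so the +2 overall charge sits on Cr: oxidation state +2.
Cr sits in group 6; removing 2 electrons leaves Cr²⁺ with 6 − 2 = 4 d electrons.
Configuration: t₂g⁴ eg⁰ → 2 unpaired electrons.
μ(spin-only) = √[2(2+2)] = √8 ≈ 2.83 Bohr magnetons.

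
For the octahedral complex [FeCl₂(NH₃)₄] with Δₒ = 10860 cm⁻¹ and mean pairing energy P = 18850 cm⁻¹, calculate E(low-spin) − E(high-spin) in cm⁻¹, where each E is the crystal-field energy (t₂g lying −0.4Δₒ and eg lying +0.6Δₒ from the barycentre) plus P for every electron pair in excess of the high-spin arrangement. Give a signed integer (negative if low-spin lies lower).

Ligand charges: 2×(-1) from Cl⁻ and 4×(+0) from NH₃ sum to -2; with overall charge +0, Fe is +2.
Fe is in group 8, so Fe²⁺ is d⁶ (8 − 2 = 6).
High-spin d⁶ fills as t₂g⁴ eg² with CFSE 4(−0.4) + 2(+0.6) = -0.4Δₒ = -4344 cm⁻¹.
Low-spin t₂g⁶ eg⁰ gives -2.4Δₒ = -26064 cm⁻¹, but forming 2 extra pairs costs 2P = 37700 cm⁻¹, so E(LS) = -26064 + 37700 = 11636 cm⁻¹.
E(LS) − E(HS) = 11636 − (-4344) = 15980 cm⁻¹.

15980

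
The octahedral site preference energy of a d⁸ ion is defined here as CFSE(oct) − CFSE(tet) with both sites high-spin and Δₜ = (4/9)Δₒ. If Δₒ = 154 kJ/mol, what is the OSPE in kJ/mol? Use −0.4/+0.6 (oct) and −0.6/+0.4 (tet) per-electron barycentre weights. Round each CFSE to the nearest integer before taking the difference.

-130

In an octahedral site d⁸ (HS) is t2g^6 e_g^2, giving CFSE(oct) = -1.2Δₒ = -185 kJ/mol.
Tetrahedral e^4 t2^4 gives -0.8Δₜ = -0.8 × (4/9) × 154 = -55 kJ/mol.
OSPE = CFSE(oct) − CFSE(tet) = -185 − (-55) = -130 kJ/mol.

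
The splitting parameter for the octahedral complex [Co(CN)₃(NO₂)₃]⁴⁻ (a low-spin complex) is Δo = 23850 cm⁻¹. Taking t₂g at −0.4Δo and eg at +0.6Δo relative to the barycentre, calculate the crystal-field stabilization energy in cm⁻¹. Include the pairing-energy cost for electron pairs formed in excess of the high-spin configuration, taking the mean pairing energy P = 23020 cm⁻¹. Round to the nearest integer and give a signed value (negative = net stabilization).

Ligand charges: 3×(-1) from CN⁻ and 3×(-1) from NO₂⁻ sum to -6; with overall charge -4, Co is +2.
Co sits in group 9; removing 2 electrons leaves Co²⁺ with 9 − 2 = 7 d electrons.
Electron filling gives t₂g⁶ eg¹.
Orbital CFSE = 6(-0.4) + 1(0.6) = -1.8Δo = -1.8 × 23850 = -42930 cm⁻¹.
Relative to high-spin t₂g⁵ eg² (2 paired), the low-spin configuration has 1 additional pair, contributing +1 × 23020 = +23020 cm⁻¹.
Combining: -42930 + 23020 = -19910 cm⁻¹.

-19910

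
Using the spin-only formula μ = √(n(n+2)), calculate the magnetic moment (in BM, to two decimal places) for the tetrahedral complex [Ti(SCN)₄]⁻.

Each SCN⁻ contributes -1; 4 × (-1) = -4. With overall charge -1, Ti is in the +3 oxidation state.
Ti sits in group 4; removing 3 electrons leaves Ti³⁺ with 4 − 3 = 1 d electrons.
Tetrahedral fields are weak (Δₜ ≈ 4/9 Δₒ), so electrons fill high-spin.
Configuration: e¹ t₂⁰ → 1 unpaired electron.
μ(spin-only) = √[1(1+2)] = √3 ≈ 1.73 BM.

1.73 BM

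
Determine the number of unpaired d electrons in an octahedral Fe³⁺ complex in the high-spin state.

Fe is in group 8, so Fe³⁺ is d⁵ (8 − 3 = 5).
Configuration: t₂g³ eg², giving 5 unpaired electrons.

5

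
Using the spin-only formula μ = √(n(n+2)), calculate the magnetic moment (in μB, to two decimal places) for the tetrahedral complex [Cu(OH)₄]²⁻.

Each OH⁻ contributes -1; 4 × (-1) = -4. With overall charge -2, Cu is in the +2 oxidation state.
Cu²⁺: group 11, so d-count = 11 − 2 = 9.
Tetrahedral fields are weak (Δₜ ≈ 4/9 Δₒ), so electrons fill high-spin.
Configuration: e⁴ t₂⁵ → 1 unpaired electron.
μ(spin-only) = √[1(1+2)] = √3 ≈ 1.73 μB.

1.73 μB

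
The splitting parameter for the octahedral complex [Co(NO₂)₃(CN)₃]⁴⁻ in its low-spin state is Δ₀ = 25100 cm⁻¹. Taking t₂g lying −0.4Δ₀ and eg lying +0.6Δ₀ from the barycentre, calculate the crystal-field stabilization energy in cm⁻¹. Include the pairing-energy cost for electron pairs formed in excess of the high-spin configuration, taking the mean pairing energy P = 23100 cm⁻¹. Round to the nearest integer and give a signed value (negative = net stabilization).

Ligand charges: 3×(-1) from NO₂⁻ and 3×(-1) from CN⁻ sum to -6; with overall charge -4, Co is +2.
Co sits in group 9; removing 2 electrons leaves Co²⁺ with 9 − 2 = 7 d electrons.
The d⁷ electrons fill as t₂g⁶ eg¹.
Orbital CFSE = 6(-0.4) + 1(0.6) = -1.8Δ₀ = -1.8 × 25100 = -45180 cm⁻¹.
Relative to high-spin t₂g⁵ eg² (2 paired), the low-spin configuration has 1 additional pair, contributing +1 × 23100 = +23100 cm⁻¹.
Net CFSE = -45180 + 23100 = -22080 cm⁻¹.

-22080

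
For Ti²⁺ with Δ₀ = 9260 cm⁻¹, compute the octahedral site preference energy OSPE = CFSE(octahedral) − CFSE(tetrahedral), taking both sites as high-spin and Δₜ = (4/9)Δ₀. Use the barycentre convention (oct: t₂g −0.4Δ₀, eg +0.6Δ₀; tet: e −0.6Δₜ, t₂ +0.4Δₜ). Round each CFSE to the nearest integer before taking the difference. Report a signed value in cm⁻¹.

-2469

Group 4 minus oxidation state +2 gives a d² configuration for Ti²⁺.
Octahedral (high-spin): t2g^2 e_g^0, CFSE = 2(−0.4) + 0(+0.6) = -0.8Δ₀ = -0.8 × 9260 = -7408 cm⁻¹.
In a tetrahedral site the filling is e^2 t2^0: CFSE(tet) = -1.2Δₜ = -1.2 × (4/9)(9260) = -4939 cm⁻¹.
OSPE = CFSE(oct) − CFSE(tet) = -7408 − (-4939) = -2469 cm⁻¹.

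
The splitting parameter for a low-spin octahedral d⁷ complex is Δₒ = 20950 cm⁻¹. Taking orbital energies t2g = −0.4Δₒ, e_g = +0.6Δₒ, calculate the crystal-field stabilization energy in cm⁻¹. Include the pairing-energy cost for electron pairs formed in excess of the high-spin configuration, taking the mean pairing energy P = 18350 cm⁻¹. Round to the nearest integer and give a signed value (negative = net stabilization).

-19360

The d⁷ electrons fill as t2g^6 e_g^1.
The orbital stabilization is -1.8Δₒ = -1.8 × 20950 = -37710 cm⁻¹.
Relative to high-spin t2g^5 e_g^2 (2 paired), the low-spin configuration has 1 additional pair, contributing +1 × 18350 = +18350 cm⁻¹.
Combining: -37710 + 18350 = -19360 cm⁻¹.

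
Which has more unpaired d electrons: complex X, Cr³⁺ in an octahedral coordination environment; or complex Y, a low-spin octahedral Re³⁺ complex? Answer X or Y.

X: Cr³⁺: group 6, so d-count = 6 − 3 = 3; For octahedral d³ the high- and low-spin configurations coincide; t2g^3 e_g^0 → 3 unpaired.
Y: Re sits in group 7; removing 3 electrons leaves Re³⁺ with 7 − 3 = 4 d electrons; t₂g⁴ eg⁰ → 2 unpaired.
So X has more unpaired electrons.

X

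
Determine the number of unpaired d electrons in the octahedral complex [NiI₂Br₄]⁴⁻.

2

Ligand charges: 2×(-1) from I⁻ and 4×(-1) from Br⁻ sum to -6; with overall charge -4, Ni is +2.
Ni is in group 10, so Ni²⁺ is d⁸ (10 − 2 = 8).
Configuration: t2g^6 e_g^2, giving 2 unpaired electrons.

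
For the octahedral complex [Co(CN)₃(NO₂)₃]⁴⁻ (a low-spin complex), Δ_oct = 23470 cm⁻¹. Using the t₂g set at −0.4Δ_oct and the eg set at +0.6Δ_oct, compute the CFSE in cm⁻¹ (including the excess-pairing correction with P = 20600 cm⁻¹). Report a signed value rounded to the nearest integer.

Ligand charges: 3×(-1) from CN⁻ and 3×(-1) from NO₂⁻ sum to -6; with overall charge -4, Co is +2.
Co is in group 9, so Co²⁺ is d⁷ (9 − 2 = 7).
Configuration: t₂g⁶ eg¹.
Orbital CFSE = 6(-0.4) + 1(0.6) = -1.8Δ_oct = -1.8 × 23470 = -42246 cm⁻¹.
Pairing penalty: 3 pairs vs 2 in the high-spin reference → 1 extra × P = 20600 cm⁻¹.
Net CFSE = -42246 + 20600 = -21646 cm⁻¹.

-21646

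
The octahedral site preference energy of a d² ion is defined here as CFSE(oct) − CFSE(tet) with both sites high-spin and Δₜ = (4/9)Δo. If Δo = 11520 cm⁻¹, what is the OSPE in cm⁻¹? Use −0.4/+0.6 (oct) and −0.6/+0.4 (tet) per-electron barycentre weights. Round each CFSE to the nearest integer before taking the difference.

-3072

Octahedral (high-spin): t₂g² eg⁰, CFSE = 2(−0.4) + 0(+0.6) = -0.8Δo = -0.8 × 11520 = -9216 cm⁻¹.
Tetrahedral: e² t₂⁰, CFSE = 2(−0.6) + 0(+0.4) = -1.2Δₜ = -1.2 × (4/9) × 11520 = -6144 cm⁻¹.
OSPE = -9216 − (-6144) = -3072 cm⁻¹.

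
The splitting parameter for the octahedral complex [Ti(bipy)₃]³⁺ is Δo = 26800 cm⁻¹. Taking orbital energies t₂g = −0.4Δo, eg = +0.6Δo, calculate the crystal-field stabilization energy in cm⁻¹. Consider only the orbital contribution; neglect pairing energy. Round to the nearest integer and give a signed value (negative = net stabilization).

bipy is neutral, so the +3 overall charge sits on Ti: oxidation state +3.
Ti³⁺: group 4, so d-count = 4 − 3 = 1.
For octahedral d¹ the high- and low-spin configurations coincide.
The d¹ electrons fill as t₂g¹ eg⁰.
The orbital stabilization is -0.4Δo = -0.4 × 26800 = -10720 cm⁻¹.

-10720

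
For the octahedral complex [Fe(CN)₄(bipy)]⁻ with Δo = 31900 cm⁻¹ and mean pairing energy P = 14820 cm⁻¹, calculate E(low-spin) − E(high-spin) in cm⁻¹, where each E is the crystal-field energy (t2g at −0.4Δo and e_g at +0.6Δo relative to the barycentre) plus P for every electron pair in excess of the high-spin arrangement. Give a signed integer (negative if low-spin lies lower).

Ligand charges: 4×(-1) from CN⁻ and 1×(+0) from bipy sum to -4; with overall charge -1, Fe is +3.
Fe sits in group 8; removing 3 electrons leaves Fe³⁺ with 8 − 3 = 5 d electrons.
High-spin: t2g^3 e_g^2, CFSE = 0.0Δo = 0 cm⁻¹.
For low-spin the configuration is t2g^5 e_g^0: orbital energy -2.0 × 31900 = -63800 cm⁻¹, and 2 additional pairs relative to high-spin add 29640 cm⁻¹, giving -34160 cm⁻¹.
E(LS) − E(HS) = -34160 − (0) = -34160 cm⁻¹.

-34160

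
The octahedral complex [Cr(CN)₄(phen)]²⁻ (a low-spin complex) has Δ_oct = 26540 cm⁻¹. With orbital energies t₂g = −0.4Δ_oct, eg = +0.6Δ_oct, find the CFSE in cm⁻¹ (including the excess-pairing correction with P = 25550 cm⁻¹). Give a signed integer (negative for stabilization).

Ligand charges: 4×(-1) from CN⁻ and 1×(+0) from phen sum to -4; with overall charge -2, Cr is +2.
Cr²⁺: group 6, so d-count = 6 − 2 = 4.
Electron filling gives t₂g⁴ eg⁰.
Orbital CFSE = 4(-0.4) + 0(0.6) = -1.6Δ_oct = -1.6 × 26540 = -42464 cm⁻¹.
Relative to high-spin t₂g³ eg¹ (0 paired), the low-spin configuration has 1 additional pair, contributing +1 × 25550 = +25550 cm⁻¹.
Net CFSE = -42464 + 25550 = -16914 cm⁻¹.

-16914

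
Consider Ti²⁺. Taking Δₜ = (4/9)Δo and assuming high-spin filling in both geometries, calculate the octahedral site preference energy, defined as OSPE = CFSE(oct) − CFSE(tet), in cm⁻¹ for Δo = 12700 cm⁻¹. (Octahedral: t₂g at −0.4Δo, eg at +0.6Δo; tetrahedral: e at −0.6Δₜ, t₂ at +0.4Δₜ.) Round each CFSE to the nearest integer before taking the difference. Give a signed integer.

-3387

Ti²⁺: group 4, so d-count = 4 − 2 = 2.
Octahedral high-spin t2g^2 e_g^0: CFSE = -0.8 × 12700 = -10160 cm⁻¹.
Tetrahedral: e^2 t2^0, CFSE = 2(−0.6) + 0(+0.4) = -1.2Δₜ = -1.2 × (4/9) × 12700 = -6773 cm⁻¹.
OSPE = CFSE(oct) − CFSE(tet) = -10160 − (-6773) = -3387 cm⁻¹.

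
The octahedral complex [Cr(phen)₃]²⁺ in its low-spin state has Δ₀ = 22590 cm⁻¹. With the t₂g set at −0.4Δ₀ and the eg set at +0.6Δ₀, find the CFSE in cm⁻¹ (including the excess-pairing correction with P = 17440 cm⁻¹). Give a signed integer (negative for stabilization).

-18704

phen is neutral, so the +2 overall charge sits on Cr: oxidation state +2.
Group 6 minus oxidation state +2 gives a d⁴ configuration for Cr²⁺.
The d⁴ electrons fill as t₂g⁴ eg⁰.
Orbital CFSE = 4(-0.4) + 0(0.6) = -1.6Δ₀ = -1.6 × 22590 = -36144 cm⁻¹.
High-spin d⁴ would be t₂g³ eg¹ with 0 pairs; low-spin has 1, so 1 excess pair costs +1P = +17440 cm⁻¹.
Overall CFSE = -36144 + 17440 = -18704 cm⁻¹.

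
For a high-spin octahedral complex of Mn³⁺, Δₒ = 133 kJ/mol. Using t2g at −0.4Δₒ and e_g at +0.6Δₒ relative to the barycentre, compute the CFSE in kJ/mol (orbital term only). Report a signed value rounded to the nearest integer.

-80

Mn is in group 7, so Mn³⁺ is d⁴ (7 − 3 = 4).
Configuration: t2g^3 e_g^1.
Orbital CFSE = 3(-0.4) + 1(0.6) = -0.6Δₒ = -0.6 × 133 = -80 kJ/mol.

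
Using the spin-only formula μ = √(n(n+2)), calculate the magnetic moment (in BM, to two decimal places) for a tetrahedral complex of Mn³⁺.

Mn sits in group 7; removing 3 electrons leaves Mn³⁺ with 7 − 3 = 4 d electrons.
Tetrahedral fields are weak (Δₜ ≈ 4/9 Δₒ), so electrons fill high-spin.
Configuration: e² t₂² → 4 unpaired electrons.
μ(spin-only) = √[4(4+2)] = √24 ≈ 4.90 BM.

4.90 BM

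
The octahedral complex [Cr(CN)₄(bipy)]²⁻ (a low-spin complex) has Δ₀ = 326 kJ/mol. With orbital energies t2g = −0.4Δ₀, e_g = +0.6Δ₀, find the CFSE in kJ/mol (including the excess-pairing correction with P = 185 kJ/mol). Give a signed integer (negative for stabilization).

-337

Ligand charges: 4×(-1) from CN⁻ and 1×(+0) from bipy sum to -4; with overall charge -2, Cr is +2.
Group 6 minus oxidation state +2 gives a d⁴ configuration for Cr²⁺.
The d⁴ electrons fill as t2g^4 e_g^0.
The orbital stabilization is -1.6Δ₀ = -1.6 × 326 = -522 kJ/mol.
Relative to high-spin t2g^3 e_g^1 (0 paired), the low-spin configuration has 1 additional pair, contributing +1 × 185 = +185 kJ/mol.
Net CFSE = -522 + 185 = -337 kJ/mol.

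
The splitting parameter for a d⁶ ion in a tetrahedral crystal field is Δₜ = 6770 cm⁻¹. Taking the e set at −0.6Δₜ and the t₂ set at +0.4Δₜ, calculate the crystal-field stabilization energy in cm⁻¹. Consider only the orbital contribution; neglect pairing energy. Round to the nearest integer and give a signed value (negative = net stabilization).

Tetrahedral splitting is small, so the complex is high-spin.
The d⁶ electrons fill as e³ t₂³.
Orbital CFSE = 3(-0.6) + 3(0.4) = -0.6Δₜ = -0.6 × 6770 = -4062 cm⁻¹.

-4062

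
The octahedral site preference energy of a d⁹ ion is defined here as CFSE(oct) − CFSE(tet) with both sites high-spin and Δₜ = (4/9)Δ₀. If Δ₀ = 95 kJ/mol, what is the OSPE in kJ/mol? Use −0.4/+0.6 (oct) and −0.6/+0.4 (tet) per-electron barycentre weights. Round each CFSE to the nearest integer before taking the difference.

-40

In an octahedral site d⁹ (HS) is t2g^6 e_g^3, giving CFSE(oct) = -0.6Δ₀ = -57 kJ/mol.
Tetrahedral: e^4 t2^5, CFSE = 4(−0.6) + 5(+0.4) = -0.4Δₜ = -0.4 × (4/9) × 95 = -17 kJ/mol.
OSPE = CFSE(oct) − CFSE(tet) = -57 − (-17) = -40 kJ/mol.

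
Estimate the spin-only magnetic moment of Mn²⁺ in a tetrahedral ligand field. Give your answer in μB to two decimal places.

Mn sits in group 7; removing 2 electrons leaves Mn²⁺ with 7 − 2 = 5 d electrons.
Tetrahedral fields are weak (Δₜ ≈ 4/9 Δₒ), so electrons fill high-spin.
Configuration: e^2 t2^3 → 5 unpaired electrons.
μ(spin-only) = √[5(5+2)] = √35 ≈ 5.92 μB.

5.92 μB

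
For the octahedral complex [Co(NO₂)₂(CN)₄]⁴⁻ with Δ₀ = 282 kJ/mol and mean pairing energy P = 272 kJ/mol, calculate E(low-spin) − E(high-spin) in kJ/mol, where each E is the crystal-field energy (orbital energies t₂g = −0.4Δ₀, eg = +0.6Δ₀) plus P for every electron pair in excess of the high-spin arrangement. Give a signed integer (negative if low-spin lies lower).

Ligand charges: 2×(-1) from NO₂⁻ and 4×(-1) from CN⁻ sum to -6; with overall charge -4, Co is +2.
Co sits in group 9; removing 2 electrons leaves Co²⁺ with 9 − 2 = 7 d electrons.
In the high-spin limit (t₂g⁵ eg²) the orbital term is -0.8Δ₀ = -226 kJ/mol, with no excess pairing.
Low-spin: t₂g⁶ eg¹, orbital CFSE = -1.8Δ₀ = -508 kJ/mol; plus 1 excess pair × P = +272 kJ/mol; total -236 kJ/mol.
The difference is -236 − (-226) = -10 kJ/mol, so low-spin lies lower.

-10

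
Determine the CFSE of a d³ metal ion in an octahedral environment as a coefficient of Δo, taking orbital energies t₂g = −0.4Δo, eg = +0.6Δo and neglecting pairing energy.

Configuration: t₂g³ eg⁰.
CFSE = 3(-0.4Δo) + 0(0.6Δo) = -1.2Δo + 0.0Δo = -1.2Δo.

-1.2 Δo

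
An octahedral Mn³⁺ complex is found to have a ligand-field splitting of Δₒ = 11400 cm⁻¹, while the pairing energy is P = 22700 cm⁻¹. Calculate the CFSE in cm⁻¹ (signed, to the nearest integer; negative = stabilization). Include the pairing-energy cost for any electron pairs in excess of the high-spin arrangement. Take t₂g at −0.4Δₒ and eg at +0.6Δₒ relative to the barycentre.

-6840

Group 7 minus oxidation state +3 gives a d⁴ configuration for Mn³⁺.
Since Δₒ = 11400 cm⁻¹ < P = 22700 cm⁻¹, the complex adopts the high-spin configuration.
Filling d⁴ accordingly: t₂g³ eg¹.
Orbital CFSE = -0.6Δₒ = -0.6 × 11400 = -6840 cm⁻¹.
High-spin has no excess pairs, so no pairing correction applies.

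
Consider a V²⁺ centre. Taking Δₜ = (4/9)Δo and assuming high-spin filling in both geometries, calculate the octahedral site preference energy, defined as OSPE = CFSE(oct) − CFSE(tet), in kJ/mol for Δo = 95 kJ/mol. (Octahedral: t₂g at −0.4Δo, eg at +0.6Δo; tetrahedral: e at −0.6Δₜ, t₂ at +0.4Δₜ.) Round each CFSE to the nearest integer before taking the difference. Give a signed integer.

Group 5 minus oxidation state +2 gives a d³ configuration for V²⁺.
Octahedral high-spin t2g^3 e_g^0: CFSE = -1.2 × 95 = -114 kJ/mol.
Tetrahedral e^2 t2^1 gives -0.8Δₜ = -0.8 × (4/9) × 95 = -34 kJ/mol.
Subtracting, OSPE = -114 − (-34) = -80 kJ/mol.

-80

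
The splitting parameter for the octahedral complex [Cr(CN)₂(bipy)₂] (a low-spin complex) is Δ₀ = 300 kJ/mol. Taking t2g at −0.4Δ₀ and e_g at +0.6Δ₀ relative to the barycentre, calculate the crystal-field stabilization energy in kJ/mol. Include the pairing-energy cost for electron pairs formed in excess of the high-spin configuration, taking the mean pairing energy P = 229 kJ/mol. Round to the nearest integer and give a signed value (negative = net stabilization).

-251

Ligand charges: 2×(-1) from CN⁻ and 2×(+0) from bipy sum to -2; with overall charge +0, Cr is +2.
Cr sits in group 6; removing 2 electrons leaves Cr²⁺ with 6 − 2 = 4 d electrons.
Configuration: t2g^4 e_g^0.
CFSE(orbital) = 4×(-0.4Δ₀) + 0×(0.6Δ₀) = -1.6Δ₀; with Δ₀ = 300 kJ/mol that is -480 kJ/mol.
Relative to high-spin t2g^3 e_g^1 (0 paired), the low-spin configuration has 1 additional pair, contributing +1 × 229 = +229 kJ/mol.
Net CFSE = -480 + 229 = -251 kJ/mol.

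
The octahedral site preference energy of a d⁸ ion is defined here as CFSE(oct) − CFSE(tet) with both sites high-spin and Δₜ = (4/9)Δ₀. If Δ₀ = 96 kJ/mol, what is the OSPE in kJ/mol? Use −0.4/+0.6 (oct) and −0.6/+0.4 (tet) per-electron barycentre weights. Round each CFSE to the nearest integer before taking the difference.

Octahedral high-spin t2g^6 e_g^2: CFSE = -1.2 × 96 = -115 kJ/mol.
In a tetrahedral site the filling is e^4 t2^4: CFSE(tet) = -0.8Δₜ = -0.8 × (4/9)(96) = -34 kJ/mol.
OSPE = -115 − (-34) = -81 kJ/mol.

-81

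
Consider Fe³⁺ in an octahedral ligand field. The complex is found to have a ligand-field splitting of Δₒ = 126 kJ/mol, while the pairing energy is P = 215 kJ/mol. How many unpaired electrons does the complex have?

Fe is in group 8, so Fe³⁺ is d⁵ (8 − 3 = 5).
Δₒ < P, so pairing is avoided: the ground state is high-spin.
Filling d⁵ accordingly: t₂g³ eg².
Unpaired electrons: 5.

5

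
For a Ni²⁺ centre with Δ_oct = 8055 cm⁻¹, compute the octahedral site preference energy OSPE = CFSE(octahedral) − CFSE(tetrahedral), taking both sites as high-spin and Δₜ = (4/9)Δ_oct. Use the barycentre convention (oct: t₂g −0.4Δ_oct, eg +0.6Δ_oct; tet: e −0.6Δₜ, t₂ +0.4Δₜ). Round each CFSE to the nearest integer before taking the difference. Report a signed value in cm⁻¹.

Group 10 minus oxidation state +2 gives a d⁸ configuration for Ni²⁺.
Octahedral (high-spin): t2g^6 e_g^2, CFSE = 6(−0.4) + 2(+0.6) = -1.2Δ_oct = -1.2 × 8055 = -9666 cm⁻¹.
Tetrahedral e^4 t2^4 gives -0.8Δₜ = -0.8 × (4/9) × 8055 = -2864 cm⁻¹.
Subtracting, OSPE = -9666 − (-2864) = -6802 cm⁻¹.

-6802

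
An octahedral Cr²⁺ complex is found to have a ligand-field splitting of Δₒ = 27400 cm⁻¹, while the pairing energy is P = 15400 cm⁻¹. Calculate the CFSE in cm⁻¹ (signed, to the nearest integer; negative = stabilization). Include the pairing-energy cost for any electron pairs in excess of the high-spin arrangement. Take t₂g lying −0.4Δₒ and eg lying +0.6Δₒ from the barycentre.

-28440

Group 6 minus oxidation state +2 gives a d⁴ configuration for Cr²⁺.
Here Δₒ > P (27400 > 15400), so the low-spin state is favoured.
That gives t₂g⁴ eg⁰.
Orbital CFSE = -1.6Δₒ = -1.6 × 27400 = -43840 cm⁻¹.
Excess pairs vs high-spin: 1 − 0 = 1; pairing cost = +15400 cm⁻¹.
Net CFSE = -43840 + 15400 = -28440 cm⁻¹.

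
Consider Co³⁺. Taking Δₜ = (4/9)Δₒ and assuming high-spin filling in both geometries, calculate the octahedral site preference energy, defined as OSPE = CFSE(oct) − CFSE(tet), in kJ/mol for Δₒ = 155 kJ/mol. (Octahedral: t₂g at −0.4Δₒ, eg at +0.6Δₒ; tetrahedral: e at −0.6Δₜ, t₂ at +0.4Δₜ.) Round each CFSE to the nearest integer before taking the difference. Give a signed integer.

Group 9 minus oxidation state +3 gives a d⁶ configuration for Co³⁺.
Octahedral (high-spin): t2g^4 e_g^2, CFSE = 4(−0.4) + 2(+0.6) = -0.4Δₒ = -0.4 × 155 = -62 kJ/mol.
Tetrahedral: e^3 t2^3, CFSE = 3(−0.6) + 3(+0.4) = -0.6Δₜ = -0.6 × (4/9) × 155 = -41 kJ/mol.
OSPE = -62 − (-41) = -21 kJ/mol.

-21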